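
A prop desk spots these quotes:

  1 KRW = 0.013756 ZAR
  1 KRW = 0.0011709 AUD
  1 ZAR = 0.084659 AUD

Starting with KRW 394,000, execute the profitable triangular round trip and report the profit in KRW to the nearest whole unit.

Profitable loop is KRW → AUD → ZAR → KRW:
KRW 394,000 × 0.0011709 = AUD 461.33
AUD 461.33 ÷ 0.084659 = ZAR 5,449.33
ZAR 5,449.33 ÷ 0.013756 = KRW 396,142
Profit = KRW 396,142 − KRW 394,000

Profit: KRW 2,142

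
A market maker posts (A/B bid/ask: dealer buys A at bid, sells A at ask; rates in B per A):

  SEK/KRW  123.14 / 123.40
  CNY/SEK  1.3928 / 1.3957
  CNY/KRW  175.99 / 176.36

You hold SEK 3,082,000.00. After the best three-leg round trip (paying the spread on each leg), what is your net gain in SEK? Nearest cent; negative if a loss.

Net profit: SEK 67,295.32

Best loop SEK → CNY → KRW → SEK:
SEK 3,082,000.00 ÷ 1.3957 (buy CNY at ask) = CNY 2,208,210.93
CNY 2,208,210.93 × 175.99 (sell CNY at bid) = KRW 388,623,042
KRW 388,623,042 ÷ 123.40 (buy SEK at ask) = SEK 3,149,295.32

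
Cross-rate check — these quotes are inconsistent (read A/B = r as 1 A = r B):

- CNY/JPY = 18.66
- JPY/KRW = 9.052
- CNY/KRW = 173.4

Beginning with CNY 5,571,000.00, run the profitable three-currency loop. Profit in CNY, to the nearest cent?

Profit: CNY 148,078.62

Profitable loop is CNY → KRW → JPY → CNY:
CNY 5,571,000.00 × 173.4 = KRW 966,011,400
KRW 966,011,400 ÷ 9.052 = JPY 106,718,007
JPY 106,718,007 ÷ 18.66 = CNY 5,719,078.62
Profit = CNY 5,719,078.62 − CNY 5,571,000.00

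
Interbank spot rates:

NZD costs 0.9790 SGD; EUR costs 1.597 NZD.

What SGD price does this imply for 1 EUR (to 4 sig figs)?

EUR/SGD = 1.563

1 EUR × 1.597 = 1.597 NZD
1.597 NZD × 0.9790 = 1.56346 SGD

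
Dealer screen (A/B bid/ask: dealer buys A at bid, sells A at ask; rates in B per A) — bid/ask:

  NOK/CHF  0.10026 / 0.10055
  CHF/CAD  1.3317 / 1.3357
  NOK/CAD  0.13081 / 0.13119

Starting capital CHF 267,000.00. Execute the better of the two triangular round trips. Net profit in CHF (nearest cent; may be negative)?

Best loop CHF → CAD → NOK → CHF:
CHF 267,000.00 × 1.3317 (sell CHF at bid) = CAD 355,563.90
CAD 355,563.90 ÷ 0.13119 (buy NOK at ask) = NOK 2,710,297.28
NOK 2,710,297.28 × 0.10026 (sell NOK at bid) = CHF 271,734.41

Net profit: CHF 4,734.41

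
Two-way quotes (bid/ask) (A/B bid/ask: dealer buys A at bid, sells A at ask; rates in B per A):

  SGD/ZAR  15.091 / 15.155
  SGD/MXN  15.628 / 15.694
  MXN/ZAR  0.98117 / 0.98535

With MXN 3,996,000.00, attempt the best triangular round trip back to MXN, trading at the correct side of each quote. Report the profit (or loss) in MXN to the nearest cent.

Net profit: MXN 47,125.31

Best loop MXN → ZAR → SGD → MXN:
MXN 3,996,000.00 × 0.98117 (sell MXN at bid) = ZAR 3,920,755.32
ZAR 3,920,755.32 ÷ 15.155 (buy SGD at ask) = SGD 258,710.35
SGD 258,710.35 × 15.628 (sell SGD at bid) = MXN 4,043,125.31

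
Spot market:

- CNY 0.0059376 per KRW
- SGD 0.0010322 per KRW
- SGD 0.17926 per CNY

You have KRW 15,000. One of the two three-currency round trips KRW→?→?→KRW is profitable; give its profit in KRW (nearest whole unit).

Profitable loop is KRW → CNY → SGD → KRW:
KRW 15,000 × 0.0059376 = CNY 89.06
CNY 89.06 × 0.17926 = SGD 15.97
SGD 15.97 ÷ 0.0010322 = KRW 15,468
Profit = KRW 15,468 − KRW 15,000

Profit: KRW 468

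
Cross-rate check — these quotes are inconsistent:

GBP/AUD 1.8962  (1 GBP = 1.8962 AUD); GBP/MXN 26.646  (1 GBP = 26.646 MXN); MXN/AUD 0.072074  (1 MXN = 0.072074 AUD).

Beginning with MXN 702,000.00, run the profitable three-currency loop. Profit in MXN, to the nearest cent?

Profitable loop is MXN → AUD → GBP → MXN:
MXN 702,000.00 × 0.072074 = AUD 50,595.95
AUD 50,595.95 ÷ 1.8962 = GBP 26,682.81
GBP 26,682.81 × 26.646 = MXN 710,990.21
Profit = MXN 710,990.21 − MXN 702,000.00

Profit: MXN 8,990.21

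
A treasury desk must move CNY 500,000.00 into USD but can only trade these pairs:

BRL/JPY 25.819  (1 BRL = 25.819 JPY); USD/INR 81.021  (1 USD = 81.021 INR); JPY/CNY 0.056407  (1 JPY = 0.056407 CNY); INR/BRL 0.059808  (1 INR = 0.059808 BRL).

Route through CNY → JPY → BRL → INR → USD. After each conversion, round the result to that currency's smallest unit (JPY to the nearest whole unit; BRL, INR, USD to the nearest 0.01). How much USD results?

USD 70,850.14

CNY 500,000.00 ÷ 0.056407 = JPY 8,864,148
JPY 8,864,148 ÷ 25.819 = BRL 343,318.80
BRL 343,318.80 ÷ 0.059808 = INR 5,740,349.12
INR 5,740,349.12 ÷ 81.021 = USD 70,850.14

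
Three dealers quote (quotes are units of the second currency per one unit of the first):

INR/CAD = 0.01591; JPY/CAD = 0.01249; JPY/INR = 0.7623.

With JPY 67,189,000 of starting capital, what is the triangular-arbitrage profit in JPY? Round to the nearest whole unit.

Profitable loop is JPY → CAD → INR → JPY:
JPY 67,189,000 × 0.01249 = CAD 839,190.61
CAD 839,190.61 ÷ 0.01591 = INR 52,746,109.99
INR 52,746,109.99 ÷ 0.7623 = JPY 69,193,375
Profit = JPY 69,193,375 − JPY 67,189,000

Profit: JPY 2,004,375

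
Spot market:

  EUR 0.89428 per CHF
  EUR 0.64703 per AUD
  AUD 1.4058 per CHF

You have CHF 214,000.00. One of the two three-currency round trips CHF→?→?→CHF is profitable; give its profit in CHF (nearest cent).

Profitable loop is CHF → AUD → EUR → CHF:
CHF 214,000.00 × 1.4058 = AUD 300,841.20
AUD 300,841.20 × 0.64703 = EUR 194,653.28
EUR 194,653.28 ÷ 0.89428 = CHF 217,664.80
Profit = CHF 217,664.80 − CHF 214,000.00

Profit: CHF 3,664.80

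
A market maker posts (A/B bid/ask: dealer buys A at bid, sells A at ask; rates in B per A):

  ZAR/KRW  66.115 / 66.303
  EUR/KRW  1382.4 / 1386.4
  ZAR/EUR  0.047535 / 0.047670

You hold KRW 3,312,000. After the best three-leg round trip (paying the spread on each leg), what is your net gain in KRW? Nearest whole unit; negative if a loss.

Best loop KRW → EUR → ZAR → KRW:
KRW 3,312,000 ÷ 1386.4 (buy EUR at ask) = EUR 2,388.92
EUR 2,388.92 ÷ 0.047670 (buy ZAR at ask) = ZAR 50,113.72
ZAR 50,113.72 × 66.115 (sell ZAR at bid) = KRW 3,313,268

Net profit: KRW 1,268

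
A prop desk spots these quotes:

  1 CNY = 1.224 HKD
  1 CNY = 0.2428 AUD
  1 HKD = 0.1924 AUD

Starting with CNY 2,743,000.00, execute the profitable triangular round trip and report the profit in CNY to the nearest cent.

Profit: CNY 85,056.00

Profitable loop is CNY → AUD → HKD → CNY:
CNY 2,743,000.00 × 0.2428 = AUD 666,000.40
AUD 666,000.40 ÷ 0.1924 = HKD 3,461,540.54
HKD 3,461,540.54 ÷ 1.224 = CNY 2,828,056.00
Profit = CNY 2,828,056.00 − CNY 2,743,000.00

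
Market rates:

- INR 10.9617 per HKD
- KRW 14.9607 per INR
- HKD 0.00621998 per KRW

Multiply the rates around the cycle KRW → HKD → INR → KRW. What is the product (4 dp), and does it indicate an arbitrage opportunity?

Around KRW → HKD → INR → KRW: 1 × 0.00621998 × 10.9617 × 14.9607 = 1.020044
Product > 1; profitable direction is KRW → HKD → INR → KRW.

1.0200 (arbitrage exists)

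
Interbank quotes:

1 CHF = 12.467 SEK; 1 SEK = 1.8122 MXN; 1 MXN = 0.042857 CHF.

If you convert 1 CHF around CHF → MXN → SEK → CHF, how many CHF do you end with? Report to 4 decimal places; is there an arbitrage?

Around CHF → MXN → SEK → CHF: 1 ÷ 0.042857 ÷ 1.8122 ÷ 12.467 = 1.032786
Product > 1; profitable direction is CHF → MXN → SEK → CHF.

1.0328 (arbitrage exists)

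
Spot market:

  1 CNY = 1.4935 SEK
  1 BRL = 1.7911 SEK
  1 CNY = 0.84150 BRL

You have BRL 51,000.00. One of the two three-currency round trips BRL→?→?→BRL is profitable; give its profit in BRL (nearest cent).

Profit: BRL 468.19

Profitable loop is BRL → SEK → CNY → BRL:
BRL 51,000.00 × 1.7911 = SEK 91,346.10
SEK 91,346.10 ÷ 1.4935 = CNY 61,162.44
CNY 61,162.44 × 0.84150 = BRL 51,468.19
Profit = BRL 51,468.19 − BRL 51,000.00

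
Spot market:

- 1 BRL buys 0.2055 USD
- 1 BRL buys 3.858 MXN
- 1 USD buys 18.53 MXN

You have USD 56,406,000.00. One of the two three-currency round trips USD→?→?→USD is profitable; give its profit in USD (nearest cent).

Profit: USD 741,900.62

Profitable loop is USD → BRL → MXN → USD:
USD 56,406,000.00 ÷ 0.2055 = BRL 274,481,751.82
BRL 274,481,751.82 × 3.858 = MXN 1,058,950,598.54
MXN 1,058,950,598.54 ÷ 18.53 = USD 57,147,900.62
Profit = USD 57,147,900.62 − USD 56,406,000.00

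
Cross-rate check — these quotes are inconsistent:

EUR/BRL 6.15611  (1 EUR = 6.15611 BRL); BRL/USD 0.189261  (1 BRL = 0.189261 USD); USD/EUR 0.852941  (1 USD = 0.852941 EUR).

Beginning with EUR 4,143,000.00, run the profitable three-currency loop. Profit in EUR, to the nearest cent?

Profitable loop is EUR → USD → BRL → EUR:
EUR 4,143,000.00 ÷ 0.852941 = USD 4,857,311.35
USD 4,857,311.35 ÷ 0.189261 = BRL 25,664,618.44
BRL 25,664,618.44 ÷ 6.15611 = EUR 4,168,966.84
Profit = EUR 4,168,966.84 − EUR 4,143,000.00

Profit: EUR 25,966.84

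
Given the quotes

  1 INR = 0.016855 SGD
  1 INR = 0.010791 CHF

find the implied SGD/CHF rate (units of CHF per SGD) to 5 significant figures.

SGD/CHF = 0.64023

1 SGD ÷ 0.016855 = 59.3296 INR
59.3296 INR × 0.010791 = 0.640225 CHF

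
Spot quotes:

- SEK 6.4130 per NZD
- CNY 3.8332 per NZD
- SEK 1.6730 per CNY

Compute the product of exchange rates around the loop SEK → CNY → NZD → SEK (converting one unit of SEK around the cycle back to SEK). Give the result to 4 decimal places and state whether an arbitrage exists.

Around SEK → CNY → NZD → SEK: 1 ÷ 1.6730 ÷ 3.8332 × 6.4130 = 1.000009
Product ≈ 1 (deviation 0.001%, within rounding noise).

1.0000 (no arbitrage)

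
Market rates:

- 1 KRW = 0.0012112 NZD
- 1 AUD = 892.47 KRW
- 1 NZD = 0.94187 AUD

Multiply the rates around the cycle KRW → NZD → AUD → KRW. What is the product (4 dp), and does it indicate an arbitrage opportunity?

1.0181 (arbitrage exists)

Around KRW → NZD → AUD → KRW: 1 × 0.0012112 × 0.94187 × 892.47 = 1.018123
Product > 1; profitable direction is KRW → NZD → AUD → KRW.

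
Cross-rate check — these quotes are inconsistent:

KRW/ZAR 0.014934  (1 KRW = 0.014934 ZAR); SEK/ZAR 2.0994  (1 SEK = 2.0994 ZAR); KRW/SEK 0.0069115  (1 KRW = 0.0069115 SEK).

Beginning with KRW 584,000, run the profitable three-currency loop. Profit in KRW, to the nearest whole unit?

Profit: KRW 17,065

Profitable loop is KRW → ZAR → SEK → KRW:
KRW 584,000 × 0.014934 = ZAR 8,721.46
ZAR 8,721.46 ÷ 2.0994 = SEK 4,154.26
SEK 4,154.26 ÷ 0.0069115 = KRW 601,065
Profit = KRW 601,065 − KRW 584,000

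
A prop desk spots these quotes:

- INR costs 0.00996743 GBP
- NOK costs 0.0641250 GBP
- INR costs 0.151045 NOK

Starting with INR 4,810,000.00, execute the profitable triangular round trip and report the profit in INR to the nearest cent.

Profitable loop is INR → GBP → NOK → INR:
INR 4,810,000.00 × 0.00996743 = GBP 47,943.34
GBP 47,943.34 ÷ 0.0641250 = NOK 747,654.40
NOK 747,654.40 ÷ 0.151045 = INR 4,949,878.50
Profit = INR 4,949,878.50 − INR 4,810,000.00

Profit: INR 139,878.50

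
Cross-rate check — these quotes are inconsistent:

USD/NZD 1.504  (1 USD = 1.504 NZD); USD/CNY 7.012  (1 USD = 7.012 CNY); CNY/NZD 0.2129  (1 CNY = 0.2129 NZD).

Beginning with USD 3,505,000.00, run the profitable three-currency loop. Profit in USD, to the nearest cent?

Profitable loop is USD → NZD → CNY → USD:
USD 3,505,000.00 × 1.504 = NZD 5,271,520.00
NZD 5,271,520.00 ÷ 0.2129 = CNY 24,760,544.86
CNY 24,760,544.86 ÷ 7.012 = USD 3,531,167.26
Profit = USD 3,531,167.26 − USD 3,505,000.00

Profit: USD 26,167.26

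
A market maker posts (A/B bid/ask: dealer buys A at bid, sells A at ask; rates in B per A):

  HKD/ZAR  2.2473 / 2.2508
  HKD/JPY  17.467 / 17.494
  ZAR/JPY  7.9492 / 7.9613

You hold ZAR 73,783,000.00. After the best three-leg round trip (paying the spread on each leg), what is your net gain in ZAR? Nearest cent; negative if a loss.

Best loop ZAR → JPY → HKD → ZAR:
ZAR 73,783,000.00 × 7.9492 (sell ZAR at bid) = JPY 586,515,824
JPY 586,515,824 ÷ 17.494 (buy HKD at ask) = HKD 33,526,684.78
HKD 33,526,684.78 × 2.2473 (sell HKD at bid) = ZAR 75,344,518.71

Net profit: ZAR 1,561,518.71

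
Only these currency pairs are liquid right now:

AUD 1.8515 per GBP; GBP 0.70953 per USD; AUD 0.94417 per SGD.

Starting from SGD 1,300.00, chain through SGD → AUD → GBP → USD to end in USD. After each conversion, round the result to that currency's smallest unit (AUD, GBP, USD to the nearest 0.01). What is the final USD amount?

SGD 1,300.00 × 0.94417 = AUD 1,227.42
AUD 1,227.42 ÷ 1.8515 = GBP 662.93
GBP 662.93 ÷ 0.70953 = USD 934.32

USD 934.32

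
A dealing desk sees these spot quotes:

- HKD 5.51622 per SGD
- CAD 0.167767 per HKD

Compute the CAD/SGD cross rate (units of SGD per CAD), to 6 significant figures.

1 CAD ÷ 0.167767 = 5.96065 HKD
5.96065 HKD ÷ 5.51622 = 1.08057 SGD

CAD/SGD = 1.08057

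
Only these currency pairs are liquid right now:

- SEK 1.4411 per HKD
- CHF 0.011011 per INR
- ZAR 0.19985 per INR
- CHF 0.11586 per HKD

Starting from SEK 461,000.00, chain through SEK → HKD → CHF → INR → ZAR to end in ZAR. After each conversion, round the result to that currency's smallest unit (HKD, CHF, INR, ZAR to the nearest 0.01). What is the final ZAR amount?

ZAR 672,694.26

SEK 461,000.00 ÷ 1.4411 = HKD 319,894.53
HKD 319,894.53 × 0.11586 = CHF 37,062.98
CHF 37,062.98 ÷ 0.011011 = INR 3,365,995.82
INR 3,365,995.82 × 0.19985 = ZAR 672,694.26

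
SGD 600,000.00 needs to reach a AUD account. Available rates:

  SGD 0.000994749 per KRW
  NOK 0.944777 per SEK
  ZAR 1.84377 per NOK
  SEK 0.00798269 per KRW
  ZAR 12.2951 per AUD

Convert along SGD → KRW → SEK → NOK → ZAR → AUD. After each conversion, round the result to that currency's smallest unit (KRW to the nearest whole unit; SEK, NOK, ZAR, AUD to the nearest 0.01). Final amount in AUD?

AUD 682,167.45

SGD 600,000.00 ÷ 0.000994749 = KRW 603,167,231
KRW 603,167,231 × 0.00798269 = SEK 4,814,897.02
SEK 4,814,897.02 × 0.944777 = NOK 4,549,003.96
NOK 4,549,003.96 × 1.84377 = ZAR 8,387,317.03
ZAR 8,387,317.03 ÷ 12.2951 = AUD 682,167.45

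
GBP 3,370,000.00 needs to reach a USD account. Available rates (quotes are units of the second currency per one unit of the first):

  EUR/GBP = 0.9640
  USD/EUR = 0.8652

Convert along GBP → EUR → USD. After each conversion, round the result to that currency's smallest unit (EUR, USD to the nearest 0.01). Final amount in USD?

USD 4,040,511.58

GBP 3,370,000.00 ÷ 0.9640 = EUR 3,495,850.62
EUR 3,495,850.62 ÷ 0.8652 = USD 4,040,511.58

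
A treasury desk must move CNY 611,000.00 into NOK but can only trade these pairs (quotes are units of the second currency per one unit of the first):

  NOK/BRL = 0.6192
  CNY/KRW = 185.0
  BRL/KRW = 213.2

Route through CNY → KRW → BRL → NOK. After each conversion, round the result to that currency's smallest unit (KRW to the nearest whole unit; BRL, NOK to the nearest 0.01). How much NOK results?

NOK 856,238.58

CNY 611,000.00 × 185.0 = KRW 113,035,000
KRW 113,035,000 ÷ 213.2 = BRL 530,182.93
BRL 530,182.93 ÷ 0.6192 = NOK 856,238.58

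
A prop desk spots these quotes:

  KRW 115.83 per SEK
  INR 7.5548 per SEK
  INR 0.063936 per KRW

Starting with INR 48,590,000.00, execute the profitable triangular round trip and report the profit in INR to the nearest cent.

Profit: INR 978,223.26

Profitable loop is INR → KRW → SEK → INR:
INR 48,590,000.00 ÷ 0.063936 = KRW 759,978,729
KRW 759,978,729 ÷ 115.83 = SEK 6,561,156.25
SEK 6,561,156.25 × 7.5548 = INR 49,568,223.26
Profit = INR 49,568,223.26 − INR 48,590,000.00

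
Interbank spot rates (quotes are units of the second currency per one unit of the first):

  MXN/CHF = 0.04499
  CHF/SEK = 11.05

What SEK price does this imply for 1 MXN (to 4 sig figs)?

MXN/SEK = 0.4971

1 MXN × 0.04499 = 0.04499 CHF
0.04499 CHF × 11.05 = 0.49714 SEK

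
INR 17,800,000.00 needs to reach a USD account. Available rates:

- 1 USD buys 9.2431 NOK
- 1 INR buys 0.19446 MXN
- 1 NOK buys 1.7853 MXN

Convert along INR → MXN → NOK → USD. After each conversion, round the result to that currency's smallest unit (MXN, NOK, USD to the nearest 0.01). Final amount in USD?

USD 209,759.40

INR 17,800,000.00 × 0.19446 = MXN 3,461,388.00
MXN 3,461,388.00 ÷ 1.7853 = NOK 1,938,827.09
NOK 1,938,827.09 ÷ 9.2431 = USD 209,759.40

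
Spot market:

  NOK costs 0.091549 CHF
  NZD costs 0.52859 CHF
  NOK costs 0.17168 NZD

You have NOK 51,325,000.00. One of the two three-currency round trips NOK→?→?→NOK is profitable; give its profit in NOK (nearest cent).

Profit: NOK 452,838.37

Profitable loop is NOK → CHF → NZD → NOK:
NOK 51,325,000.00 × 0.091549 = CHF 4,698,752.42
CHF 4,698,752.42 ÷ 0.52859 = NZD 8,889,219.29
NZD 8,889,219.29 ÷ 0.17168 = NOK 51,777,838.37
Profit = NOK 51,777,838.37 − NOK 51,325,000.00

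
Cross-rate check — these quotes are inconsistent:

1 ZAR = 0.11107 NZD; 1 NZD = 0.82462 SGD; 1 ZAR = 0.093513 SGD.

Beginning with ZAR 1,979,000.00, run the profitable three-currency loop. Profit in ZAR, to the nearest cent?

Profit: ZAR 41,538.59

Profitable loop is ZAR → SGD → NZD → ZAR:
ZAR 1,979,000.00 × 0.093513 = SGD 185,062.23
SGD 185,062.23 ÷ 0.82462 = NZD 224,421.22
NZD 224,421.22 ÷ 0.11107 = ZAR 2,020,538.59
Profit = ZAR 2,020,538.59 − ZAR 1,979,000.00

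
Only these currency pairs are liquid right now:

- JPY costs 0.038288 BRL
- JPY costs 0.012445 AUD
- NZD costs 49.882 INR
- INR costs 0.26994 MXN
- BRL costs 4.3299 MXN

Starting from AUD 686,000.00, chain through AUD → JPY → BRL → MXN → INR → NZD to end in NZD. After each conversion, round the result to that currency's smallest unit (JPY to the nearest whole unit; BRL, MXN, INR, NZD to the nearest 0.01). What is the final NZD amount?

AUD 686,000.00 ÷ 0.012445 = JPY 55,122,539
JPY 55,122,539 × 0.038288 = BRL 2,110,531.77
BRL 2,110,531.77 × 4.3299 = MXN 9,138,391.51
MXN 9,138,391.51 ÷ 0.26994 = INR 33,853,417.46
INR 33,853,417.46 ÷ 49.882 = NZD 678,670.01

NZD 678,670.01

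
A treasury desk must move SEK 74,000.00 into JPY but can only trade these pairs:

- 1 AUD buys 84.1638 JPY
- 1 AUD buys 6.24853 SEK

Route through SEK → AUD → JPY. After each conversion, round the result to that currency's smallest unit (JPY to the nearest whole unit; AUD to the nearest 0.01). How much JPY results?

SEK 74,000.00 ÷ 6.24853 = AUD 11,842.79
AUD 11,842.79 × 84.1638 = JPY 996,734

JPY 996,734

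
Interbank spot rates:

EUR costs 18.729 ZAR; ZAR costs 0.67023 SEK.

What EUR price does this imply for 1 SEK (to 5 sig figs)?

1 SEK ÷ 0.67023 = 1.49203 ZAR
1.49203 ZAR ÷ 18.729 = 0.0796639 EUR

SEK/EUR = 0.079664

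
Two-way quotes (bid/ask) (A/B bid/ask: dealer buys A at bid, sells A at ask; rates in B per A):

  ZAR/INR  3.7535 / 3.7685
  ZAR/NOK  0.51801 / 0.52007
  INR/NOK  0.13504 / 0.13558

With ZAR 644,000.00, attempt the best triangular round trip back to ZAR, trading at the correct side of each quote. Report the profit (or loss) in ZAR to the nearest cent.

Net profit: ZAR 8,919.83

Best loop ZAR → NOK → INR → ZAR:
ZAR 644,000.00 × 0.51801 (sell ZAR at bid) = NOK 333,598.44
NOK 333,598.44 ÷ 0.13558 (buy INR at ask) = INR 2,460,528.40
INR 2,460,528.40 ÷ 3.7685 (buy ZAR at ask) = ZAR 652,919.83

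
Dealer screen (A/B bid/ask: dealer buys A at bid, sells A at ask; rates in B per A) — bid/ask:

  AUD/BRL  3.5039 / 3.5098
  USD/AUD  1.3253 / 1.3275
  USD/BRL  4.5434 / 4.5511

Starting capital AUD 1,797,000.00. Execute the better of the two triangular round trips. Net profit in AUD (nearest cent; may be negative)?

Net profit: AUD 36,570.44

Best loop AUD → BRL → USD → AUD:
AUD 1,797,000.00 × 3.5039 (sell AUD at bid) = BRL 6,296,508.30
BRL 6,296,508.30 ÷ 4.5511 (buy USD at ask) = USD 1,383,513.50
USD 1,383,513.50 × 1.3253 (sell USD at bid) = AUD 1,833,570.44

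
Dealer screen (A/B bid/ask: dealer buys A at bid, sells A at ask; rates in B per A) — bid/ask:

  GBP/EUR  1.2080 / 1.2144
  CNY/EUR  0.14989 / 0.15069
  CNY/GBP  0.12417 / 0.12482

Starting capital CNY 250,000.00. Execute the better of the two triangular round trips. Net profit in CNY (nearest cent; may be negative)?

Best loop CNY → GBP → EUR → CNY:
CNY 250,000.00 × 0.12417 (sell CNY at bid) = GBP 31,042.50
GBP 31,042.50 × 1.2080 (sell GBP at bid) = EUR 37,499.34
EUR 37,499.34 ÷ 0.15069 (buy CNY at ask) = CNY 248,850.89

Net result: CNY -1,149.11 (no profitable arbitrage after spreads)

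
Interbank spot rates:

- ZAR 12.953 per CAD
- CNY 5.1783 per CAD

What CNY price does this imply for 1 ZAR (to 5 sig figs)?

1 ZAR ÷ 12.953 = 0.0772022 CAD
0.0772022 CAD × 5.1783 = 0.399776 CNY

ZAR/CNY = 0.39978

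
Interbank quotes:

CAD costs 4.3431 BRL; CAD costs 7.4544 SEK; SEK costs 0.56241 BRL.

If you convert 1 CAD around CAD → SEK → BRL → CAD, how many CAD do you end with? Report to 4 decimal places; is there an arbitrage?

0.9653 (arbitrage exists)

Around CAD → SEK → BRL → CAD: 1 × 7.4544 × 0.56241 ÷ 4.3431 = 0.965308
Product < 1; profitable direction is CAD → BRL → SEK → CAD.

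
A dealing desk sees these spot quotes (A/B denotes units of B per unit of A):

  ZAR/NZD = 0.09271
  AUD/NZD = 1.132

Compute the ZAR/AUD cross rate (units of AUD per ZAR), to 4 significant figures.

1 ZAR × 0.09271 = 0.09271 NZD
0.09271 NZD ÷ 1.132 = 0.0818993 AUD

ZAR/AUD = 0.08190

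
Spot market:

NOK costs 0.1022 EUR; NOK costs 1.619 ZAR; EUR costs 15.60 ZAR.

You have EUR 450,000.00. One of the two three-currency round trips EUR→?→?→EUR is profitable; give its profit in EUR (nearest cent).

Profitable loop is EUR → NOK → ZAR → EUR:
EUR 450,000.00 ÷ 0.1022 = NOK 4,403,131.12
NOK 4,403,131.12 × 1.619 = ZAR 7,128,669.28
ZAR 7,128,669.28 ÷ 15.60 = EUR 456,965.98
Profit = EUR 456,965.98 − EUR 450,000.00

Profit: EUR 6,965.98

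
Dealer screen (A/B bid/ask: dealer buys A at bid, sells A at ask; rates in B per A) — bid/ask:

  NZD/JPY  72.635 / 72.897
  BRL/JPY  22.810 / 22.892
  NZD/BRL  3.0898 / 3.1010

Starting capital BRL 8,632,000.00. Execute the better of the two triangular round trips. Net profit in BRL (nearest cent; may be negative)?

Net profit: BRL 200,260.49

Best loop BRL → NZD → JPY → BRL:
BRL 8,632,000.00 ÷ 3.1010 (buy NZD at ask) = NZD 2,783,618.19
NZD 2,783,618.19 × 72.635 (sell NZD at bid) = JPY 202,188,107
JPY 202,188,107 ÷ 22.892 (buy BRL at ask) = BRL 8,832,260.49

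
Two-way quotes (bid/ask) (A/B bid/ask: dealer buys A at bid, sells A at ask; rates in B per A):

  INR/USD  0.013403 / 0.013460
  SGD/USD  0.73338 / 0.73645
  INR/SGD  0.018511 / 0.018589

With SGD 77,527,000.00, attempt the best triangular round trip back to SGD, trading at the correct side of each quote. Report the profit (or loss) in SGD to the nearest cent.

Best loop SGD → USD → INR → SGD:
SGD 77,527,000.00 × 0.73338 (sell SGD at bid) = USD 56,856,751.26
USD 56,856,751.26 ÷ 0.013460 (buy INR at ask) = INR 4,224,127,136.70
INR 4,224,127,136.70 × 0.018511 (sell INR at bid) = SGD 78,192,817.43

Net profit: SGD 665,817.43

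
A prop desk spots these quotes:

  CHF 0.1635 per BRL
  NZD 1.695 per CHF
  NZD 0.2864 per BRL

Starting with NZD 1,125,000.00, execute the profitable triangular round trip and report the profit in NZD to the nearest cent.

Profit: NZD 37,620.77

Profitable loop is NZD → CHF → BRL → NZD:
NZD 1,125,000.00 ÷ 1.695 = CHF 663,716.81
CHF 663,716.81 ÷ 0.1635 = BRL 4,059,430.06
BRL 4,059,430.06 × 0.2864 = NZD 1,162,620.77
Profit = NZD 1,162,620.77 − NZD 1,125,000.00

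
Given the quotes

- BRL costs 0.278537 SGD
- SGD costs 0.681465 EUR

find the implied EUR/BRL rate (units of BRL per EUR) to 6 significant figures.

EUR/BRL = 5.26834

1 EUR ÷ 0.681465 = 1.46743 SGD
1.46743 SGD ÷ 0.278537 = 5.26834 BRL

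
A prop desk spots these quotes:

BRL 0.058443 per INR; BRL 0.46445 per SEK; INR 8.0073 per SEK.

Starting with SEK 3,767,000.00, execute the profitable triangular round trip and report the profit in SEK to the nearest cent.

Profit: SEK 28,554.69

Profitable loop is SEK → INR → BRL → SEK:
SEK 3,767,000.00 × 8.0073 = INR 30,163,499.10
INR 30,163,499.10 × 0.058443 = BRL 1,762,845.38
BRL 1,762,845.38 ÷ 0.46445 = SEK 3,795,554.69
Profit = SEK 3,795,554.69 − SEK 3,767,000.00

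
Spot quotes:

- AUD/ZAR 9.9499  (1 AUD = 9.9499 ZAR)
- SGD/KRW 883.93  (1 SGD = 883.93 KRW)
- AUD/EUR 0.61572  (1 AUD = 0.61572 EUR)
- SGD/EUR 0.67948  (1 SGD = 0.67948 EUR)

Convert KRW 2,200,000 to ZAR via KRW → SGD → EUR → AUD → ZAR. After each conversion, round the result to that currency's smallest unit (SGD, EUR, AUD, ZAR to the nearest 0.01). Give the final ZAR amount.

KRW 2,200,000 ÷ 883.93 = SGD 2,488.88
SGD 2,488.88 × 0.67948 = EUR 1,691.14
EUR 1,691.14 ÷ 0.61572 = AUD 2,746.61
AUD 2,746.61 × 9.9499 = ZAR 27,328.49

ZAR 27,328.49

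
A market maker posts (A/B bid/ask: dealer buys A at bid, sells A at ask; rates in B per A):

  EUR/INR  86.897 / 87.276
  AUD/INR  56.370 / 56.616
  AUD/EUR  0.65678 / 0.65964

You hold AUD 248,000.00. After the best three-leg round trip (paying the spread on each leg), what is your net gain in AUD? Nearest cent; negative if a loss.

Best loop AUD → EUR → INR → AUD:
AUD 248,000.00 × 0.65678 (sell AUD at bid) = EUR 162,881.44
EUR 162,881.44 × 86.897 (sell EUR at bid) = INR 14,153,908.49
INR 14,153,908.49 ÷ 56.616 (buy AUD at ask) = AUD 249,998.38

Net profit: AUD 1,998.38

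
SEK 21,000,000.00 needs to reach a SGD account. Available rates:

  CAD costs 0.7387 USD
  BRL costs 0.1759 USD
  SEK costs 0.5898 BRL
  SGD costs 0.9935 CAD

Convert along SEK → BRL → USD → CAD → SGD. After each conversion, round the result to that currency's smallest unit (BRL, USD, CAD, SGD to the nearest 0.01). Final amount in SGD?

SGD 2,968,615.37

SEK 21,000,000.00 × 0.5898 = BRL 12,385,800.00
BRL 12,385,800.00 × 0.1759 = USD 2,178,662.22
USD 2,178,662.22 ÷ 0.7387 = CAD 2,949,319.37
CAD 2,949,319.37 ÷ 0.9935 = SGD 2,968,615.37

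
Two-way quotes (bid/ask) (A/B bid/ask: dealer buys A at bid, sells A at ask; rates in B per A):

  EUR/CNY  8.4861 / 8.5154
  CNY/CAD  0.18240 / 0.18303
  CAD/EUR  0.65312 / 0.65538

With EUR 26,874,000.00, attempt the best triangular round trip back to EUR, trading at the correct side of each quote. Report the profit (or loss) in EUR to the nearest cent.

Best loop EUR → CNY → CAD → EUR:
EUR 26,874,000.00 × 8.4861 (sell EUR at bid) = CNY 228,055,451.40
CNY 228,055,451.40 × 0.18240 (sell CNY at bid) = CAD 41,597,314.34
CAD 41,597,314.34 × 0.65312 (sell CAD at bid) = EUR 27,168,037.94

Net profit: EUR 294,037.94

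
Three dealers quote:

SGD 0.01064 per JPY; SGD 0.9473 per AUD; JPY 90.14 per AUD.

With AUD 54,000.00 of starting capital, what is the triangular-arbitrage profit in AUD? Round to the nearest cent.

Profit: AUD 672.06

Profitable loop is AUD → JPY → SGD → AUD:
AUD 54,000.00 × 90.14 = JPY 4,867,560
JPY 4,867,560 × 0.01064 = SGD 51,790.84
SGD 51,790.84 ÷ 0.9473 = AUD 54,672.06
Profit = AUD 54,672.06 − AUD 54,000.00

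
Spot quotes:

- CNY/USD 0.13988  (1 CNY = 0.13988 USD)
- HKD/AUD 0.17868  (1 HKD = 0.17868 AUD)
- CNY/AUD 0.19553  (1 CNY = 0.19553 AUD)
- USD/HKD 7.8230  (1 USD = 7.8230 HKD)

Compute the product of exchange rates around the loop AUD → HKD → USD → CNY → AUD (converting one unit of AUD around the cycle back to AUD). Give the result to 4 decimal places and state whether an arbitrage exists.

1.0000 (no arbitrage)

Around AUD → HKD → USD → CNY → AUD: 1 ÷ 0.17868 ÷ 7.8230 ÷ 0.13988 × 0.19553 = 1.000020
Product ≈ 1 (deviation 0.002%, within rounding noise).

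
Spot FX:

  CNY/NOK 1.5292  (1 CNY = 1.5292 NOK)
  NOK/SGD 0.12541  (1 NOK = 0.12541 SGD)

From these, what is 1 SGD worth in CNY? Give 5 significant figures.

SGD/CNY = 5.2144

1 SGD ÷ 0.12541 = 7.97385 NOK
7.97385 NOK ÷ 1.5292 = 5.21439 CNY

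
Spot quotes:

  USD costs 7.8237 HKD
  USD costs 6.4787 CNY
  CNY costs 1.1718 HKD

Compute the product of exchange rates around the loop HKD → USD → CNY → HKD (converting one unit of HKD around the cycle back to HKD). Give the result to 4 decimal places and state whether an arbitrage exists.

Around HKD → USD → CNY → HKD: 1 ÷ 7.8237 × 6.4787 × 1.1718 = 0.970352
Product < 1; profitable direction is HKD → CNY → USD → HKD.

0.9704 (arbitrage exists)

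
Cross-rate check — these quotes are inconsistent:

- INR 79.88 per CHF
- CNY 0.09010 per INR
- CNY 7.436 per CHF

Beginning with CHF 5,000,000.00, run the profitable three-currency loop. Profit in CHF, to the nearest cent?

Profitable loop is CHF → CNY → INR → CHF:
CHF 5,000,000.00 × 7.436 = CNY 37,180,000.00
CNY 37,180,000.00 ÷ 0.09010 = INR 412,652,608.21
INR 412,652,608.21 ÷ 79.88 = CHF 5,165,906.46
Profit = CHF 5,165,906.46 − CHF 5,000,000.00

Profit: CHF 165,906.46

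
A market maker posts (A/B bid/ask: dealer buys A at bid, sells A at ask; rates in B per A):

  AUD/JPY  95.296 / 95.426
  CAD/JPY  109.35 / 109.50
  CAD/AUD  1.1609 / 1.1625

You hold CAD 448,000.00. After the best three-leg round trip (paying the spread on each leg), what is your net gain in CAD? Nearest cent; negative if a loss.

Best loop CAD → AUD → JPY → CAD:
CAD 448,000.00 × 1.1609 (sell CAD at bid) = AUD 520,083.20
AUD 520,083.20 × 95.296 (sell AUD at bid) = JPY 49,561,849
JPY 49,561,849 ÷ 109.50 (buy CAD at ask) = CAD 452,619.62

Net profit: CAD 4,619.62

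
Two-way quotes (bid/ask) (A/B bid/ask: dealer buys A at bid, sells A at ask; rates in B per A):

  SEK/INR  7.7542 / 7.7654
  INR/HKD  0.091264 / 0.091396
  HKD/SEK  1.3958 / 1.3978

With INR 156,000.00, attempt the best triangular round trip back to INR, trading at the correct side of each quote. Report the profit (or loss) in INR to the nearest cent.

Best loop INR → SEK → HKD → INR:
INR 156,000.00 ÷ 7.7654 (buy SEK at ask) = SEK 20,089.11
SEK 20,089.11 ÷ 1.3978 (buy HKD at ask) = HKD 14,371.95
HKD 14,371.95 ÷ 0.091396 (buy INR at ask) = INR 157,249.24

Net profit: INR 1,249.24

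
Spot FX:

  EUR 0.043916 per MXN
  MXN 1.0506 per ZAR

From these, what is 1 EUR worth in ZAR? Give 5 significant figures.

1 EUR ÷ 0.043916 = 22.7707 MXN
22.7707 MXN ÷ 1.0506 = 21.674 ZAR

EUR/ZAR = 21.674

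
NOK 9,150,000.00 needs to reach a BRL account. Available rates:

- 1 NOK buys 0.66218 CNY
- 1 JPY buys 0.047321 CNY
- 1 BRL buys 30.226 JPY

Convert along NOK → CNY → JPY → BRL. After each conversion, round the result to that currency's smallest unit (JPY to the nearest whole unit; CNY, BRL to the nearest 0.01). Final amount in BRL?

NOK 9,150,000.00 × 0.66218 = CNY 6,058,947.00
CNY 6,058,947.00 ÷ 0.047321 = JPY 128,039,285
JPY 128,039,285 ÷ 30.226 = BRL 4,236,064.48

BRL 4,236,064.48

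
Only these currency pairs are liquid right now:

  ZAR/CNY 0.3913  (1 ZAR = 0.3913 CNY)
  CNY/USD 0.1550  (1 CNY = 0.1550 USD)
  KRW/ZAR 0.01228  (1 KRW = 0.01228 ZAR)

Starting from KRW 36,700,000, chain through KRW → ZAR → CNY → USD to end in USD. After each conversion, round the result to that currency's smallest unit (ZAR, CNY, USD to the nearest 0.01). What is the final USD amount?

USD 27,334.18

KRW 36,700,000 × 0.01228 = ZAR 450,676.00
ZAR 450,676.00 × 0.3913 = CNY 176,349.52
CNY 176,349.52 × 0.1550 = USD 27,334.18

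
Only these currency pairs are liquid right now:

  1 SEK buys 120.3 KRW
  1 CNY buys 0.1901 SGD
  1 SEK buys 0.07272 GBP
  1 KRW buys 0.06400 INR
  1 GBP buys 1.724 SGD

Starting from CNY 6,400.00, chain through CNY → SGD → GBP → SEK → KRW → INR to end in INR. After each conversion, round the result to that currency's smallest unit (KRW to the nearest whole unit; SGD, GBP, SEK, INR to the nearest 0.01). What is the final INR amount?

INR 74,716.74

CNY 6,400.00 × 0.1901 = SGD 1,216.64
SGD 1,216.64 ÷ 1.724 = GBP 705.71
GBP 705.71 ÷ 0.07272 = SEK 9,704.48
SEK 9,704.48 × 120.3 = KRW 1,167,449
KRW 1,167,449 × 0.06400 = INR 74,716.74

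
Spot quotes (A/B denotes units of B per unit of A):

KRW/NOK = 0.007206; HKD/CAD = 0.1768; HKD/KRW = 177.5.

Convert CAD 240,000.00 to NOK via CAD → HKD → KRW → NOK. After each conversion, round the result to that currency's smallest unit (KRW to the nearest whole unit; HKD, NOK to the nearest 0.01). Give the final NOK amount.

CAD 240,000.00 ÷ 0.1768 = HKD 1,357,466.06
HKD 1,357,466.06 × 177.5 = KRW 240,950,226
KRW 240,950,226 × 0.007206 = NOK 1,736,287.33

NOK 1,736,287.33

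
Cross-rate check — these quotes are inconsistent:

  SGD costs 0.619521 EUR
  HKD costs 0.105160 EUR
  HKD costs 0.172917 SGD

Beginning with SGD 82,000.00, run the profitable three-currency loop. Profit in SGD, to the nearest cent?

Profit: SGD 1,532.79

Profitable loop is SGD → EUR → HKD → SGD:
SGD 82,000.00 × 0.619521 = EUR 50,800.72
EUR 50,800.72 ÷ 0.105160 = HKD 483,080.28
HKD 483,080.28 × 0.172917 = SGD 83,532.79
Profit = SGD 83,532.79 − SGD 82,000.00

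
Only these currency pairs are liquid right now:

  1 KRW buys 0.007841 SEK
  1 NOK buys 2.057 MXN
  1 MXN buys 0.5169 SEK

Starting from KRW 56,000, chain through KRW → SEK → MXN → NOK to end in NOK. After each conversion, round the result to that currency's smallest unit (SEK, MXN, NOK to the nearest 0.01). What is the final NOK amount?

NOK 412.98

KRW 56,000 × 0.007841 = SEK 439.10
SEK 439.10 ÷ 0.5169 = MXN 849.49
MXN 849.49 ÷ 2.057 = NOK 412.98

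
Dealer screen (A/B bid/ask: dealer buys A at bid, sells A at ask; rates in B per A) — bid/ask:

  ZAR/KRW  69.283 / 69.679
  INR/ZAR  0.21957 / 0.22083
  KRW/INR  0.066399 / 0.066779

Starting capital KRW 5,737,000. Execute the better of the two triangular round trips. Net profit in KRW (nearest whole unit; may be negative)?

Net profit: KRW 57,902

Best loop KRW → INR → ZAR → KRW:
KRW 5,737,000 × 0.066399 (sell KRW at bid) = INR 380,931.06
INR 380,931.06 × 0.21957 (sell INR at bid) = ZAR 83,641.03
ZAR 83,641.03 × 69.283 (sell ZAR at bid) = KRW 5,794,902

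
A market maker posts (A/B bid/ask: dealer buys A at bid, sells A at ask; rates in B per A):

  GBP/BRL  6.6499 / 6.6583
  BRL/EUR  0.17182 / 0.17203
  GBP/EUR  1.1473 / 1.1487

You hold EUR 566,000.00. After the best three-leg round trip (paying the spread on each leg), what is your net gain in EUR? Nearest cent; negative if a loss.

Net profit: EUR 925.35

Best loop EUR → BRL → GBP → EUR:
EUR 566,000.00 ÷ 0.17203 (buy BRL at ask) = BRL 3,290,123.82
BRL 3,290,123.82 ÷ 6.6583 (buy GBP at ask) = GBP 494,138.72
GBP 494,138.72 × 1.1473 (sell GBP at bid) = EUR 566,925.35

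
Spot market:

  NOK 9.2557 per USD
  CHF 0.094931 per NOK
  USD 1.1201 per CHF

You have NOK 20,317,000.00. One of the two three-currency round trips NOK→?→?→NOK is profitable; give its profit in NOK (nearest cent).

Profit: NOK 326,601.08

Profitable loop is NOK → USD → CHF → NOK:
NOK 20,317,000.00 ÷ 9.2557 = USD 2,195,079.79
USD 2,195,079.79 ÷ 1.1201 = CHF 1,959,717.69
CHF 1,959,717.69 ÷ 0.094931 = NOK 20,643,601.08
Profit = NOK 20,643,601.08 − NOK 20,317,000.00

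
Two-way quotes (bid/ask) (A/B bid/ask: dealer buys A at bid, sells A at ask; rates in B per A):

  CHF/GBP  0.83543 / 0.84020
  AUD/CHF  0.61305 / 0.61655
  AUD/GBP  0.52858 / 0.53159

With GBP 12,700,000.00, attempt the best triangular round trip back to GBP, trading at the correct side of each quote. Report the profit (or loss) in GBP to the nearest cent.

Net profit: GBP 258,760.64

Best loop GBP → CHF → AUD → GBP:
GBP 12,700,000.00 ÷ 0.84020 (buy CHF at ask) = CHF 15,115,448.70
CHF 15,115,448.70 ÷ 0.61655 (buy AUD at ask) = AUD 24,516,176.63
AUD 24,516,176.63 × 0.52858 (sell AUD at bid) = GBP 12,958,760.64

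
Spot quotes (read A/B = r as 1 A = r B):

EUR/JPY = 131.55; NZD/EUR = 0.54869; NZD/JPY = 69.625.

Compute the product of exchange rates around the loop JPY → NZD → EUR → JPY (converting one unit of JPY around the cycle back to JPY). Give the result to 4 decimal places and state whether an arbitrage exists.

Around JPY → NZD → EUR → JPY: 1 ÷ 69.625 × 0.54869 × 131.55 = 1.036699
Product > 1; profitable direction is JPY → NZD → EUR → JPY.

1.0367 (arbitrage exists)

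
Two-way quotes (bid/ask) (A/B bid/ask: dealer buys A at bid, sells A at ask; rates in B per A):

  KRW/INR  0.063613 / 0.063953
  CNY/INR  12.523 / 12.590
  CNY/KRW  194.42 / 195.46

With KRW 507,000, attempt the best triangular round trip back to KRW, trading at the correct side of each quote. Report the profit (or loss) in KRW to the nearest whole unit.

Net profit: KRW 923

Best loop KRW → CNY → INR → KRW:
KRW 507,000 ÷ 195.46 (buy CNY at ask) = CNY 2,593.88
CNY 2,593.88 × 12.523 (sell CNY at bid) = INR 32,483.17
INR 32,483.17 ÷ 0.063953 (buy KRW at ask) = KRW 507,923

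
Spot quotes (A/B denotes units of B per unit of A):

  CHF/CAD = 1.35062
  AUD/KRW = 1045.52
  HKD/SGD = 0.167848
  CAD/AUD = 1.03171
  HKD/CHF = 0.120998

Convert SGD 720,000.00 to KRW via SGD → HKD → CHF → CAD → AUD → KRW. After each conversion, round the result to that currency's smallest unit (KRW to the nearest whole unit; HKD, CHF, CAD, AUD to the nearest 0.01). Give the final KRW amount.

SGD 720,000.00 ÷ 0.167848 = HKD 4,289,595.35
HKD 4,289,595.35 × 0.120998 = CHF 519,032.46
CHF 519,032.46 × 1.35062 = CAD 701,015.62
CAD 701,015.62 × 1.03171 = AUD 723,244.83
AUD 723,244.83 × 1045.52 = KRW 756,166,935

KRW 756,166,935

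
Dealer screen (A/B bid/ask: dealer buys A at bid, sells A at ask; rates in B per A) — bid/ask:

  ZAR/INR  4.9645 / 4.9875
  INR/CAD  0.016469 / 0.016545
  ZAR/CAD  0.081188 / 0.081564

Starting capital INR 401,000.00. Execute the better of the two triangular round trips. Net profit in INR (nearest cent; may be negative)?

Best loop INR → CAD → ZAR → INR:
INR 401,000.00 × 0.016469 (sell INR at bid) = CAD 6,604.07
CAD 6,604.07 ÷ 0.081564 (buy ZAR at ask) = ZAR 80,967.94
ZAR 80,967.94 × 4.9645 (sell ZAR at bid) = INR 401,965.33

Net profit: INR 965.33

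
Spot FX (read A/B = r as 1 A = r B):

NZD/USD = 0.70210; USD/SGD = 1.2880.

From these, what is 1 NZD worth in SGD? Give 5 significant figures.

NZD/SGD = 0.90430

1 NZD × 0.70210 = 0.7021 USD
0.7021 USD × 1.2880 = 0.904305 SGD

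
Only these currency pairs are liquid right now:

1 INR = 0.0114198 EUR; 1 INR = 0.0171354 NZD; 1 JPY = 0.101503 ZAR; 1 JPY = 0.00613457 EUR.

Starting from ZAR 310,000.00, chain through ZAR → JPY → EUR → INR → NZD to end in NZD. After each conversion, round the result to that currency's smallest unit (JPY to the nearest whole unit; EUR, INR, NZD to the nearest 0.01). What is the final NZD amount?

NZD 28,112.71

ZAR 310,000.00 ÷ 0.101503 = JPY 3,054,097
JPY 3,054,097 × 0.00613457 = EUR 18,735.57
EUR 18,735.57 ÷ 0.0114198 = INR 1,640,621.55
INR 1,640,621.55 × 0.0171354 = NZD 28,112.71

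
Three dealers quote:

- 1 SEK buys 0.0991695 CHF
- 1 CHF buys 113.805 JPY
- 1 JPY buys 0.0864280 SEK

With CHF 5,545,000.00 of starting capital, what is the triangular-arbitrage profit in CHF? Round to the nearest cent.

Profitable loop is CHF → SEK → JPY → CHF:
CHF 5,545,000.00 ÷ 0.0991695 = SEK 55,914,368.83
SEK 55,914,368.83 ÷ 0.0864280 = JPY 646,947,388
JPY 646,947,388 ÷ 113.805 = CHF 5,684,700.92
Profit = CHF 5,684,700.92 − CHF 5,545,000.00

Profit: CHF 139,700.92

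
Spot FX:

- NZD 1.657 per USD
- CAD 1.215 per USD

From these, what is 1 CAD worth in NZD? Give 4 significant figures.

1 CAD ÷ 1.215 = 0.823045 USD
0.823045 USD × 1.657 = 1.36379 NZD

CAD/NZD = 1.364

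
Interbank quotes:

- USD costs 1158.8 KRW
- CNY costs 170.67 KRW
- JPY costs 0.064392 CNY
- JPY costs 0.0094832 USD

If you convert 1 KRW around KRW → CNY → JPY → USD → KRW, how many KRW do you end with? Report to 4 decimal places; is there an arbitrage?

0.9999 (no arbitrage)

Around KRW → CNY → JPY → USD → KRW: 1 ÷ 170.67 ÷ 0.064392 × 0.0094832 × 1158.8 = 0.999941
Product ≈ 1 (deviation 0.006%, within rounding noise).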